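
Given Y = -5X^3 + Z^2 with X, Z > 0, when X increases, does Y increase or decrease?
Y decreases

Taking the partial derivative:
∂Y/∂X = -15X^2

∂Y/∂X = -15X^2 < 0 (assuming positive values)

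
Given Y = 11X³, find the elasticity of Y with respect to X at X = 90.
Elasticity = 3

Elasticity = (dY/dX) · (X/Y)

dY/dX = 33·X²
At X = 90: dY/dX = 267300, Y = 8019000

Elasticity = 267300 · (90 / 8019000) = 3

Interpretation: for a small percentage change in X, the percentage change in Y is approximately 3.00 times as large.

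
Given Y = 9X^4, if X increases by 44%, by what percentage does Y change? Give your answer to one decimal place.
330.0%

For Y = 9X^4:
If X → X(1 + 0.44)
Then Y → Y · (1 + 0.44)^4
     ≈ Y · 4.2998

Percentage change = ((1 + 0.44)^4 − 1) × 100% ≈ 330.0%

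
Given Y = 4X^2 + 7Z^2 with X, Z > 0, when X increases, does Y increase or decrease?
Y increases

Taking the partial derivative:
∂Y/∂X = 8X

∂Y/∂X = 8X > 0 (assuming positive values)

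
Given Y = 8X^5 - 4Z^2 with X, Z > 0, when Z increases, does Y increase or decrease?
Y decreases

Taking the partial derivative:
∂Y/∂Z = -8Z

∂Y/∂Z = -8Z < 0 (assuming positive values)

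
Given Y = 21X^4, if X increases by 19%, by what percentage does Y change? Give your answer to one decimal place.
100.5%

For Y = 21X^4:
If X → X(1 + 0.19)
Then Y → Y · (1 + 0.19)^4
     ≈ Y · 2.0053

Percentage change = ((1 + 0.19)^4 − 1) × 100% ≈ 100.5%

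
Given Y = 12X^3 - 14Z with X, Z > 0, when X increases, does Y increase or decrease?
Y increases

Taking the partial derivative:
∂Y/∂X = 36X^2

∂Y/∂X = 36X^2 > 0 (assuming positive values)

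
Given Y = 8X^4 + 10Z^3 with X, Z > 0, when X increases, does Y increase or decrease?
Y increases

Taking the partial derivative:
∂Y/∂X = 32X^3

∂Y/∂X = 32X^3 > 0 (assuming positive values)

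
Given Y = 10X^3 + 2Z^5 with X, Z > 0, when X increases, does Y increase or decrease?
Y increases

Taking the partial derivative:
∂Y/∂X = 30X^2

∂Y/∂X = 30X^2 > 0 (assuming positive values)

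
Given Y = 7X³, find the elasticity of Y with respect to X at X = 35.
Elasticity = 3

Elasticity = (dY/dX) · (X/Y)

dY/dX = 21·X²
At X = 35: dY/dX = 25725, Y = 300125

Elasticity = 25725 · (35 / 300125) = 3

Interpretation: for a small percentage change in X, the percentage change in Y is approximately 3.00 times as large.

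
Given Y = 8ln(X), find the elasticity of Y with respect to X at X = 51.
Elasticity = 1/ln(51) ≈ 0.2543

Elasticity = (dY/dX) · (X/Y)

dY/dX = 8/X
At X = 51: dY/dX = 8/51, Y = 8·ln(51)

Elasticity = (8/51) · (51 / (8·ln(51))) = 1/ln(51) ≈ 0.2543

Interpretation: for a small percentage change in X, the percentage change in Y is approximately 0.25 times as large.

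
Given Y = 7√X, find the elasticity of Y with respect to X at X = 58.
Elasticity = 1/2

Elasticity = (dY/dX) · (X/Y)

dY/dX = 7/(2·√X)
At X = 58: dY/dX = 7·√58/116, Y = 7·√58

Elasticity = (7·√58/116) · (58 / (7·√58)) = 1/2

Interpretation: for a small percentage change in X, the percentage change in Y is approximately 0.50 times as large.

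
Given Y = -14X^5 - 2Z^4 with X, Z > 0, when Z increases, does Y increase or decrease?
Y decreases

Taking the partial derivative:
∂Y/∂Z = -8Z^3

∂Y/∂Z = -8Z^3 < 0 (assuming positive values)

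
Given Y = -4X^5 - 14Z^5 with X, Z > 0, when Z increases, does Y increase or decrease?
Y decreases

Taking the partial derivative:
∂Y/∂Z = -70Z^4

∂Y/∂Z = -70Z^4 < 0 (assuming positive values)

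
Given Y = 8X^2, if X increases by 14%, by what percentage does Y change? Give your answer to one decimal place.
30.0%

For Y = 8X^2:
If X → X(1 + 0.14)
Then Y → Y · (1 + 0.14)^2
     = Y · 1.2996

Percentage change = ((1 + 0.14)^2 − 1) × 100% ≈ 30.0%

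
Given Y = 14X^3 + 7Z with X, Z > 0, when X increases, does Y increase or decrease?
Y increases

Taking the partial derivative:
∂Y/∂X = 42X^2

∂Y/∂X = 42X^2 > 0 (assuming positive values)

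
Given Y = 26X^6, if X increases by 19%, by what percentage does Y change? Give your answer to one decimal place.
184.0%

For Y = 26X^6:
If X → X(1 + 0.19)
Then Y → Y · (1 + 0.19)^6
     ≈ Y · 2.8398

Percentage change = ((1 + 0.19)^6 − 1) × 100% ≈ 184.0%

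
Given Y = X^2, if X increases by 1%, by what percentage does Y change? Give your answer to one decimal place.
2.0%

For Y = X^2:
If X → X(1 + 0.01)
Then Y → Y · (1 + 0.01)^2
     = Y · 1.0201

Percentage change = ((1 + 0.01)^2 − 1) × 100% ≈ 2.0%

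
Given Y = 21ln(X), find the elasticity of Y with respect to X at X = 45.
Elasticity = 1/ln(45) ≈ 0.2627

Elasticity = (dY/dX) · (X/Y)

dY/dX = 21/X
At X = 45: dY/dX = 7/15, Y = 21·ln(45)

Elasticity = (7/15) · (45 / (21·ln(45))) = 1/ln(45) ≈ 0.2627

Interpretation: for a small percentage change in X, the percentage change in Y is approximately 0.26 times as large.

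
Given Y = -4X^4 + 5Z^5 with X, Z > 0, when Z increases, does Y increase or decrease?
Y increases

Taking the partial derivative:
∂Y/∂Z = 25Z^4

∂Y/∂Z = 25Z^4 > 0 (assuming positive values)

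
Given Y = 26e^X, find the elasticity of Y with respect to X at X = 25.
Elasticity = 25

Elasticity = (dY/dX) · (X/Y)

dY/dX = 26·e^X
At X = 25: dY/dX = 26·e^25, Y = 26·e^25

Elasticity = (26·e^25) · (25 / (26·e^25)) = 25

Interpretation: for a small percentage change in X, the percentage change in Y is approximately 25.00 times as large.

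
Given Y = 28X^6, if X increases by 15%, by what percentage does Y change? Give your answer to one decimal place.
131.3%

For Y = 28X^6:
If X → X(1 + 0.15)
Then Y → Y · (1 + 0.15)^6
     ≈ Y · 2.3131

Percentage change = ((1 + 0.15)^6 − 1) × 100% ≈ 131.3%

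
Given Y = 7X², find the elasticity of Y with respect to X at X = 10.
Elasticity = 2

Elasticity = (dY/dX) · (X/Y)

dY/dX = 14·X
At X = 10: dY/dX = 140, Y = 700

Elasticity = 140 · (10 / 700) = 2

Interpretation: for a small percentage change in X, the percentage change in Y is approximately 2.00 times as large.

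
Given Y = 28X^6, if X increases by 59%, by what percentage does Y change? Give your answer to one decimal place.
1515.8%

For Y = 28X^6:
If X → X(1 + 0.59)
Then Y → Y · (1 + 0.59)^6
     ≈ Y · 16.1578

Percentage change = ((1 + 0.59)^6 − 1) × 100% ≈ 1515.8%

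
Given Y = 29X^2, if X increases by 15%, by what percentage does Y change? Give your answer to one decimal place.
32.3%

For Y = 29X^2:
If X → X(1 + 0.15)
Then Y → Y · (1 + 0.15)^2
     = Y · 1.3225

Percentage change = ((1 + 0.15)^2 − 1) × 100% ≈ 32.3%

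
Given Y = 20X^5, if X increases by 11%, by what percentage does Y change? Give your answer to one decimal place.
68.5%

For Y = 20X^5:
If X → X(1 + 0.11)
Then Y → Y · (1 + 0.11)^5
     ≈ Y · 1.6851

Percentage change = ((1 + 0.11)^5 − 1) × 100% ≈ 68.5%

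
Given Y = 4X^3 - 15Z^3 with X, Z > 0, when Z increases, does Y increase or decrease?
Y decreases

Taking the partial derivative:
∂Y/∂Z = -45Z^2

∂Y/∂Z = -45Z^2 < 0 (assuming positive values)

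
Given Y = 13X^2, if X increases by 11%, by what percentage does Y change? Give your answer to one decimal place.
23.2%

For Y = 13X^2:
If X → X(1 + 0.11)
Then Y → Y · (1 + 0.11)^2
     = Y · 1.2321

Percentage change = ((1 + 0.11)^2 − 1) × 100% ≈ 23.2%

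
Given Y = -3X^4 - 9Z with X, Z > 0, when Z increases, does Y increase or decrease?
Y decreases

Taking the partial derivative:
∂Y/∂Z = -9

∂Y/∂Z = -9 < 0 (assuming positive values)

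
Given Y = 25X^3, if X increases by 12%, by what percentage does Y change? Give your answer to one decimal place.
40.5%

For Y = 25X^3:
If X → X(1 + 0.12)
Then Y → Y · (1 + 0.12)^3
     ≈ Y · 1.4049

Percentage change = ((1 + 0.12)^3 − 1) × 100% ≈ 40.5%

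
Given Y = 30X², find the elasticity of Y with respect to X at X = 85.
Elasticity = 2

Elasticity = (dY/dX) · (X/Y)

dY/dX = 60·X
At X = 85: dY/dX = 5100, Y = 216750

Elasticity = 5100 · (85 / 216750) = 2

Interpretation: for a small percentage change in X, the percentage change in Y is approximately 2.00 times as large.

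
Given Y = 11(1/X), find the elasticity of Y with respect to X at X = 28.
Elasticity = -1

Elasticity = (dY/dX) · (X/Y)

dY/dX = -11/X²
At X = 28: dY/dX = -11/784, Y = 11/28

Elasticity = (-11/784) · (28 / (11/28)) = -1

Interpretation: for a small percentage change in X, the percentage change in Y is approximately -1.00 times as large.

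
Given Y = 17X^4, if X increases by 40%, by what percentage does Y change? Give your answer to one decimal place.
284.2%

For Y = 17X^4:
If X → X(1 + 0.4)
Then Y → Y · (1 + 0.4)^4
     = Y · 3.8416

Percentage change = ((1 + 0.4)^4 − 1) × 100% ≈ 284.2%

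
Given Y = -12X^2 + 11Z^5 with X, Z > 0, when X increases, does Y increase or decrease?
Y decreases

Taking the partial derivative:
∂Y/∂X = -24X

∂Y/∂X = -24X < 0 (assuming positive values)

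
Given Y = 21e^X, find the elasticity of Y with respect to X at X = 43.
Elasticity = 43

Elasticity = (dY/dX) · (X/Y)

dY/dX = 21·e^X
At X = 43: dY/dX = 21·e^43, Y = 21·e^43

Elasticity = (21·e^43) · (43 / (21·e^43)) = 43

Interpretation: for a small percentage change in X, the percentage change in Y is approximately 43.00 times as large.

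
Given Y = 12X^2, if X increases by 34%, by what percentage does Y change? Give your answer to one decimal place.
79.6%

For Y = 12X^2:
If X → X(1 + 0.34)
Then Y → Y · (1 + 0.34)^2
     = Y · 1.7956

Percentage change = ((1 + 0.34)^2 − 1) × 100% ≈ 79.6%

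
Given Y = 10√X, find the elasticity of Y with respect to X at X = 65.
Elasticity = 1/2

Elasticity = (dY/dX) · (X/Y)

dY/dX = 5/√X
At X = 65: dY/dX = √65/13, Y = 10·√65

Elasticity = (√65/13) · (65 / (10·√65)) = 1/2

Interpretation: for a small percentage change in X, the percentage change in Y is approximately 0.50 times as large.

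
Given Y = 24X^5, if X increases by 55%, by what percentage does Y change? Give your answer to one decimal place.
794.7%

For Y = 24X^5:
If X → X(1 + 0.55)
Then Y → Y · (1 + 0.55)^5
     ≈ Y · 8.9466

Percentage change = ((1 + 0.55)^5 − 1) × 100% ≈ 794.7%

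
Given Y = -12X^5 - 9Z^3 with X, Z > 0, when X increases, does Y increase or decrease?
Y decreases

Taking the partial derivative:
∂Y/∂X = -60X^4

∂Y/∂X = -60X^4 < 0 (assuming positive values)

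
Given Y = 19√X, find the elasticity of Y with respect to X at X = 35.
Elasticity = 1/2

Elasticity = (dY/dX) · (X/Y)

dY/dX = 19/(2·√X)
At X = 35: dY/dX = 19·√35/70, Y = 19·√35

Elasticity = (19·√35/70) · (35 / (19·√35)) = 1/2

Interpretation: for a small percentage change in X, the percentage change in Y is approximately 0.50 times as large.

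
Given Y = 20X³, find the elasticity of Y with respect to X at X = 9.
Elasticity = 3

Elasticity = (dY/dX) · (X/Y)

dY/dX = 60·X²
At X = 9: dY/dX = 4860, Y = 14580

Elasticity = 4860 · (9 / 14580) = 3

Interpretation: for a small percentage change in X, the percentage change in Y is approximately 3.00 times as large.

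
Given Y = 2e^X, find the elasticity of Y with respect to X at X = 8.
Elasticity = 8

Elasticity = (dY/dX) · (X/Y)

dY/dX = 2·e^X
At X = 8: dY/dX = 2·e^8, Y = 2·e^8

Elasticity = (2·e^8) · (8 / (2·e^8)) = 8

Interpretation: for a small percentage change in X, the percentage change in Y is approximately 8.00 times as large.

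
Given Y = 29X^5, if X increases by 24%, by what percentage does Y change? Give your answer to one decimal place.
193.2%

For Y = 29X^5:
If X → X(1 + 0.24)
Then Y → Y · (1 + 0.24)^5
     ≈ Y · 2.9316

Percentage change = ((1 + 0.24)^5 − 1) × 100% ≈ 193.2%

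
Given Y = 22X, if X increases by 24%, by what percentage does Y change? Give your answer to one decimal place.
24.0%

For Y = 22X:
If X → X(1 + 0.24)
Then Y → Y · (1 + 0.24)^1
     = Y · 1.2400

Percentage change = ((1 + 0.24)^1 − 1) × 100% = 24.0%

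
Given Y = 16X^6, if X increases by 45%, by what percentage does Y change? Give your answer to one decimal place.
829.4%

For Y = 16X^6:
If X → X(1 + 0.45)
Then Y → Y · (1 + 0.45)^6
     ≈ Y · 9.2941

Percentage change = ((1 + 0.45)^6 − 1) × 100% ≈ 829.4%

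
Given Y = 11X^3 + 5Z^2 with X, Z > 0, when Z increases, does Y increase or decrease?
Y increases

Taking the partial derivative:
∂Y/∂Z = 10Z

∂Y/∂Z = 10Z > 0 (assuming positive values)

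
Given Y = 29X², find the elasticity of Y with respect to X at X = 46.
Elasticity = 2

Elasticity = (dY/dX) · (X/Y)

dY/dX = 58·X
At X = 46: dY/dX = 2668, Y = 61364

Elasticity = 2668 · (46 / 61364) = 2

Interpretation: for a small percentage change in X, the percentage change in Y is approximately 2.00 times as large.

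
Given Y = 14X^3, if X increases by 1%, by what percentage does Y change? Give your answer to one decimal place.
3.0%

For Y = 14X^3:
If X → X(1 + 0.01)
Then Y → Y · (1 + 0.01)^3
     ≈ Y · 1.0303

Percentage change = ((1 + 0.01)^3 − 1) × 100% ≈ 3.0%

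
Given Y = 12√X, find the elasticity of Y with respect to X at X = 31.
Elasticity = 1/2

Elasticity = (dY/dX) · (X/Y)

dY/dX = 6/√X
At X = 31: dY/dX = 6·√31/31, Y = 12·√31

Elasticity = (6·√31/31) · (31 / (12·√31)) = 1/2

Interpretation: for a small percentage change in X, the percentage change in Y is approximately 0.50 times as large.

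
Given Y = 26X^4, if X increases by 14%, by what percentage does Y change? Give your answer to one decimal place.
68.9%

For Y = 26X^4:
If X → X(1 + 0.14)
Then Y → Y · (1 + 0.14)^4
     ≈ Y · 1.6890

Percentage change = ((1 + 0.14)^4 − 1) × 100% ≈ 68.9%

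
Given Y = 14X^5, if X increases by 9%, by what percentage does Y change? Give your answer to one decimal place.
53.9%

For Y = 14X^5:
If X → X(1 + 0.09)
Then Y → Y · (1 + 0.09)^5
     ≈ Y · 1.5386

Percentage change = ((1 + 0.09)^5 − 1) × 100% ≈ 53.9%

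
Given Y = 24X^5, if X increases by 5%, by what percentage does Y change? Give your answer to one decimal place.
27.6%

For Y = 24X^5:
If X → X(1 + 0.05)
Then Y → Y · (1 + 0.05)^5
     ≈ Y · 1.2763

Percentage change = ((1 + 0.05)^5 − 1) × 100% ≈ 27.6%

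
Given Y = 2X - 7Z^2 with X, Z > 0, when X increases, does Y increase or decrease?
Y increases

Taking the partial derivative:
∂Y/∂X = 2

∂Y/∂X = 2 > 0 (assuming positive values)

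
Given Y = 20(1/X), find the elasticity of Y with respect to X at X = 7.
Elasticity = -1

Elasticity = (dY/dX) · (X/Y)

dY/dX = -20/X²
At X = 7: dY/dX = -20/49, Y = 20/7

Elasticity = (-20/49) · (7 / (20/7)) = -1

Interpretation: for a small percentage change in X, the percentage change in Y is approximately -1.00 times as large.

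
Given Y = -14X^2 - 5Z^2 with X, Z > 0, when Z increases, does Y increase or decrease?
Y decreases

Taking the partial derivative:
∂Y/∂Z = -10Z

∂Y/∂Z = -10Z < 0 (assuming positive values)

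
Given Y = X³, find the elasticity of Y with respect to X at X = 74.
Elasticity = 3

Elasticity = (dY/dX) · (X/Y)

dY/dX = 3·X²
At X = 74: dY/dX = 16428, Y = 405224

Elasticity = 16428 · (74 / 405224) = 3

Interpretation: for a small percentage change in X, the percentage change in Y is approximately 3.00 times as large.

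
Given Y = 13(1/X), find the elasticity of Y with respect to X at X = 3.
Elasticity = -1

Elasticity = (dY/dX) · (X/Y)

dY/dX = -13/X²
At X = 3: dY/dX = -13/9, Y = 13/3

Elasticity = (-13/9) · (3 / (13/3)) = -1

Interpretation: for a small percentage change in X, the percentage change in Y is approximately -1.00 times as large.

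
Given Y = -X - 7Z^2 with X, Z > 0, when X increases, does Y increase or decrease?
Y decreases

Taking the partial derivative:
∂Y/∂X = -1

∂Y/∂X = -1 < 0 (assuming positive values)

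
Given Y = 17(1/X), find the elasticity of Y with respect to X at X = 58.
Elasticity = -1

Elasticity = (dY/dX) · (X/Y)

dY/dX = -17/X²
At X = 58: dY/dX = -17/3364, Y = 17/58

Elasticity = (-17/3364) · (58 / (17/58)) = -1

Interpretation: for a small percentage change in X, the percentage change in Y is approximately -1.00 times as large.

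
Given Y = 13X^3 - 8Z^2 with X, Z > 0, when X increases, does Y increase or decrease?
Y increases

Taking the partial derivative:
∂Y/∂X = 39X^2

∂Y/∂X = 39X^2 > 0 (assuming positive values)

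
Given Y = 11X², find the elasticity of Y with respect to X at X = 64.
Elasticity = 2

Elasticity = (dY/dX) · (X/Y)

dY/dX = 22·X
At X = 64: dY/dX = 1408, Y = 45056

Elasticity = 1408 · (64 / 45056) = 2

Interpretation: for a small percentage change in X, the percentage change in Y is approximately 2.00 times as large.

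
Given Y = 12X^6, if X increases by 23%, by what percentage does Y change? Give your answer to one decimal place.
246.3%

For Y = 12X^6:
If X → X(1 + 0.23)
Then Y → Y · (1 + 0.23)^6
     ≈ Y · 3.4628

Percentage change = ((1 + 0.23)^6 − 1) × 100% ≈ 246.3%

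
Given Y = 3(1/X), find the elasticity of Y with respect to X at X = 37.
Elasticity = -1

Elasticity = (dY/dX) · (X/Y)

dY/dX = -3/X²
At X = 37: dY/dX = -3/1369, Y = 3/37

Elasticity = (-3/1369) · (37 / (3/37)) = -1

Interpretation: for a small percentage change in X, the percentage change in Y is approximately -1.00 times as large.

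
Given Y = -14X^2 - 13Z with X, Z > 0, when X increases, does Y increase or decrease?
Y decreases

Taking the partial derivative:
∂Y/∂X = -28X

∂Y/∂X = -28X < 0 (assuming positive values)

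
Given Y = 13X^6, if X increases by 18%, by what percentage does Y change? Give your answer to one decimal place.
170.0%

For Y = 13X^6:
If X → X(1 + 0.18)
Then Y → Y · (1 + 0.18)^6
     ≈ Y · 2.6996

Percentage change = ((1 + 0.18)^6 − 1) × 100% ≈ 170.0%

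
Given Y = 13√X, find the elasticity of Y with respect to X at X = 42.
Elasticity = 1/2

Elasticity = (dY/dX) · (X/Y)

dY/dX = 13/(2·√X)
At X = 42: dY/dX = 13·√42/84, Y = 13·√42

Elasticity = (13·√42/84) · (42 / (13·√42)) = 1/2

Interpretation: for a small percentage change in X, the percentage change in Y is approximately 0.50 times as large.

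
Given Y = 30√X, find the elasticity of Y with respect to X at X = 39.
Elasticity = 1/2

Elasticity = (dY/dX) · (X/Y)

dY/dX = 15/√X
At X = 39: dY/dX = 5·√39/13, Y = 30·√39

Elasticity = (5·√39/13) · (39 / (30·√39)) = 1/2

Interpretation: for a small percentage change in X, the percentage change in Y is approximately 0.50 times as large.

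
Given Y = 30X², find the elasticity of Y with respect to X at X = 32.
Elasticity = 2

Elasticity = (dY/dX) · (X/Y)

dY/dX = 60·X
At X = 32: dY/dX = 1920, Y = 30720

Elasticity = 1920 · (32 / 30720) = 2

Interpretation: for a small percentage change in X, the percentage change in Y is approximately 2.00 times as large.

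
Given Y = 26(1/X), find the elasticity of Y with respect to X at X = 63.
Elasticity = -1

Elasticity = (dY/dX) · (X/Y)

dY/dX = -26/X²
At X = 63: dY/dX = -26/3969, Y = 26/63

Elasticity = (-26/3969) · (63 / (26/63)) = -1

Interpretation: for a small percentage change in X, the percentage change in Y is approximately -1.00 times as large.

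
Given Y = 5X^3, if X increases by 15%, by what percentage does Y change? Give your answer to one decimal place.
52.1%

For Y = 5X^3:
If X → X(1 + 0.15)
Then Y → Y · (1 + 0.15)^3
     ≈ Y · 1.5209

Percentage change = ((1 + 0.15)^3 − 1) × 100% ≈ 52.1%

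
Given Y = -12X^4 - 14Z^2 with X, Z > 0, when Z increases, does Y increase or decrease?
Y decreases

Taking the partial derivative:
∂Y/∂Z = -28Z

∂Y/∂Z = -28Z < 0 (assuming positive values)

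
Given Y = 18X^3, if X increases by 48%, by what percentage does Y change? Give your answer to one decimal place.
224.2%

For Y = 18X^3:
If X → X(1 + 0.48)
Then Y → Y · (1 + 0.48)^3
     ≈ Y · 3.2418

Percentage change = ((1 + 0.48)^3 − 1) × 100% ≈ 224.2%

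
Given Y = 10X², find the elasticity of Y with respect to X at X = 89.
Elasticity = 2

Elasticity = (dY/dX) · (X/Y)

dY/dX = 20·X
At X = 89: dY/dX = 1780, Y = 79210

Elasticity = 1780 · (89 / 79210) = 2

Interpretation: for a small percentage change in X, the percentage change in Y is approximately 2.00 times as large.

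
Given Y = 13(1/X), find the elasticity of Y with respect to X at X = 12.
Elasticity = -1

Elasticity = (dY/dX) · (X/Y)

dY/dX = -13/X²
At X = 12: dY/dX = -13/144, Y = 13/12

Elasticity = (-13/144) · (12 / (13/12)) = -1

Interpretation: for a small percentage change in X, the percentage change in Y is approximately -1.00 times as large.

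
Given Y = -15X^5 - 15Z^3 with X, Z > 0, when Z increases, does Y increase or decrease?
Y decreases

Taking the partial derivative:
∂Y/∂Z = -45Z^2

∂Y/∂Z = -45Z^2 < 0 (assuming positive values)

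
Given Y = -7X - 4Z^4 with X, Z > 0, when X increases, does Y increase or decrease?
Y decreases

Taking the partial derivative:
∂Y/∂X = -7

∂Y/∂X = -7 < 0 (assuming positive values)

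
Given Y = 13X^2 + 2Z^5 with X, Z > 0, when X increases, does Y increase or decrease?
Y increases

Taking the partial derivative:
∂Y/∂X = 26X

∂Y/∂X = 26X > 0 (assuming positive values)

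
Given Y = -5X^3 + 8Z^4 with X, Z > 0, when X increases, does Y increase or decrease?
Y decreases

Taking the partial derivative:
∂Y/∂X = -15X^2

∂Y/∂X = -15X^2 < 0 (assuming positive values)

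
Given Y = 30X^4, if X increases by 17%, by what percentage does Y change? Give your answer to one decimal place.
87.4%

For Y = 30X^4:
If X → X(1 + 0.17)
Then Y → Y · (1 + 0.17)^4
     ≈ Y · 1.8739

Percentage change = ((1 + 0.17)^4 − 1) × 100% ≈ 87.4%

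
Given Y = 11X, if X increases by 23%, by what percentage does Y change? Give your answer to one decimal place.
23.0%

For Y = 11X:
If X → X(1 + 0.23)
Then Y → Y · (1 + 0.23)^1
     = Y · 1.2300

Percentage change = ((1 + 0.23)^1 − 1) × 100% = 23.0%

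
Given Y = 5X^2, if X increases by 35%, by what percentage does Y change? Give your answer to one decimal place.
82.3%

For Y = 5X^2:
If X → X(1 + 0.35)
Then Y → Y · (1 + 0.35)^2
     = Y · 1.8225

Percentage change = ((1 + 0.35)^2 − 1) × 100% ≈ 82.3%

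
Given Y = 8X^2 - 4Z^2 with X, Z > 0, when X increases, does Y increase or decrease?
Y increases

Taking the partial derivative:
∂Y/∂X = 16X

∂Y/∂X = 16X > 0 (assuming positive values)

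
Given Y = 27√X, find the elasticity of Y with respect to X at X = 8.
Elasticity = 1/2

Elasticity = (dY/dX) · (X/Y)

dY/dX = 27/(2·√X)
At X = 8: dY/dX = 27·√2/8, Y = 54·√2

Elasticity = (27·√2/8) · (8 / (54·√2)) = 1/2

Interpretation: for a small percentage change in X, the percentage change in Y is approximately 0.50 times as large.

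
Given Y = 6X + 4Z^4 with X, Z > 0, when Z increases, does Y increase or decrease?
Y increases

Taking the partial derivative:
∂Y/∂Z = 16Z^3

∂Y/∂Z = 16Z^3 > 0 (assuming positive values)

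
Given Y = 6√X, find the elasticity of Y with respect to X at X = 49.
Elasticity = 1/2

Elasticity = (dY/dX) · (X/Y)

dY/dX = 3/√X
At X = 49: dY/dX = 3/7, Y = 42

Elasticity = (3/7) · (49 / 42) = 1/2

Interpretation: for a small percentage change in X, the percentage change in Y is approximately 0.50 times as large.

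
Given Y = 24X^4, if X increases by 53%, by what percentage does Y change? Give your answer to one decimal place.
448.0%

For Y = 24X^4:
If X → X(1 + 0.53)
Then Y → Y · (1 + 0.53)^4
     ≈ Y · 5.4798

Percentage change = ((1 + 0.53)^4 − 1) × 100% ≈ 448.0%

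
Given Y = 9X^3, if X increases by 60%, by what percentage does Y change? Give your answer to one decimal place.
309.6%

For Y = 9X^3:
If X → X(1 + 0.6)
Then Y → Y · (1 + 0.6)^3
     = Y · 4.0960

Percentage change = ((1 + 0.6)^3 − 1) × 100% = 309.6%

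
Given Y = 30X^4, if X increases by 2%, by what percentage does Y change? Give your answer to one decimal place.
8.2%

For Y = 30X^4:
If X → X(1 + 0.02)
Then Y → Y · (1 + 0.02)^4
     ≈ Y · 1.0824

Percentage change = ((1 + 0.02)^4 − 1) × 100% ≈ 8.2%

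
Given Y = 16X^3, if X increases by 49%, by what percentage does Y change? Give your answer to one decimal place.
230.8%

For Y = 16X^3:
If X → X(1 + 0.49)
Then Y → Y · (1 + 0.49)^3
     ≈ Y · 3.3079

Percentage change = ((1 + 0.49)^3 − 1) × 100% ≈ 230.8%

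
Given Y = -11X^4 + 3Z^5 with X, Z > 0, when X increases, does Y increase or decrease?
Y decreases

Taking the partial derivative:
∂Y/∂X = -44X^3

∂Y/∂X = -44X^3 < 0 (assuming positive values)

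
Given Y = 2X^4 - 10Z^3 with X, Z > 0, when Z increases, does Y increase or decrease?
Y decreases

Taking the partial derivative:
∂Y/∂Z = -30Z^2

∂Y/∂Z = -30Z^2 < 0 (assuming positive values)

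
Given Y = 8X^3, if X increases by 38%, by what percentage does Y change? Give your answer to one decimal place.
162.8%

For Y = 8X^3:
If X → X(1 + 0.38)
Then Y → Y · (1 + 0.38)^3
     ≈ Y · 2.6281

Percentage change = ((1 + 0.38)^3 − 1) × 100% ≈ 162.8%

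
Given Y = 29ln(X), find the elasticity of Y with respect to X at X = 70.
Elasticity = 1/ln(70) ≈ 0.2354

Elasticity = (dY/dX) · (X/Y)

dY/dX = 29/X
At X = 70: dY/dX = 29/70, Y = 29·ln(70)

Elasticity = (29/70) · (70 / (29·ln(70))) = 1/ln(70) ≈ 0.2354

Interpretation: for a small percentage change in X, the percentage change in Y is approximately 0.24 times as large.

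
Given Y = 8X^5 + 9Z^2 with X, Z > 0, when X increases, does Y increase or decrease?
Y increases

Taking the partial derivative:
∂Y/∂X = 40X^4

∂Y/∂X = 40X^4 > 0 (assuming positive values)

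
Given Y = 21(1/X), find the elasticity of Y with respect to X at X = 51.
Elasticity = -1

Elasticity = (dY/dX) · (X/Y)

dY/dX = -21/X²
At X = 51: dY/dX = -7/867, Y = 7/17

Elasticity = (-7/867) · (51 / (7/17)) = -1

Interpretation: for a small percentage change in X, the percentage change in Y is approximately -1.00 times as large.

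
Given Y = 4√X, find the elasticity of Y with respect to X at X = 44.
Elasticity = 1/2

Elasticity = (dY/dX) · (X/Y)

dY/dX = 2/√X
At X = 44: dY/dX = √11/11, Y = 8·√11

Elasticity = (√11/11) · (44 / (8·√11)) = 1/2

Interpretation: for a small percentage change in X, the percentage change in Y is approximately 0.50 times as large.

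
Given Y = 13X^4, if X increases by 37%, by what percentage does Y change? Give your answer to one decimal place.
252.3%

For Y = 13X^4:
If X → X(1 + 0.37)
Then Y → Y · (1 + 0.37)^4
     ≈ Y · 3.5228

Percentage change = ((1 + 0.37)^4 − 1) × 100% ≈ 252.3%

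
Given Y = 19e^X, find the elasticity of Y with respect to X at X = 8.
Elasticity = 8

Elasticity = (dY/dX) · (X/Y)

dY/dX = 19·e^X
At X = 8: dY/dX = 19·e^8, Y = 19·e^8

Elasticity = (19·e^8) · (8 / (19·e^8)) = 8

Interpretation: for a small percentage change in X, the percentage change in Y is approximately 8.00 times as large.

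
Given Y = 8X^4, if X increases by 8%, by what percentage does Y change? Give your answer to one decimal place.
36.0%

For Y = 8X^4:
If X → X(1 + 0.08)
Then Y → Y · (1 + 0.08)^4
     ≈ Y · 1.3605

Percentage change = ((1 + 0.08)^4 − 1) × 100% ≈ 36.0%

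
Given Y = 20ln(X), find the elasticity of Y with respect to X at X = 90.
Elasticity = 1/ln(90) ≈ 0.2222

Elasticity = (dY/dX) · (X/Y)

dY/dX = 20/X
At X = 90: dY/dX = 2/9, Y = 20·ln(90)

Elasticity = (2/9) · (90 / (20·ln(90))) = 1/ln(90) ≈ 0.2222

Interpretation: for a small percentage change in X, the percentage change in Y is approximately 0.22 times as large.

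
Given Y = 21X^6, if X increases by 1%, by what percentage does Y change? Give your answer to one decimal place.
6.2%

For Y = 21X^6:
If X → X(1 + 0.01)
Then Y → Y · (1 + 0.01)^6
     ≈ Y · 1.0615

Percentage change = ((1 + 0.01)^6 − 1) × 100% ≈ 6.2%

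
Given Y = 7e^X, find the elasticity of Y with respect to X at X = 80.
Elasticity = 80

Elasticity = (dY/dX) · (X/Y)

dY/dX = 7·e^X
At X = 80: dY/dX = 7·e^80, Y = 7·e^80

Elasticity = (7·e^80) · (80 / (7·e^80)) = 80

Interpretation: for a small percentage change in X, the percentage change in Y is approximately 80.00 times as large.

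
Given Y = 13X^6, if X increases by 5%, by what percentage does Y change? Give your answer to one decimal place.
34.0%

For Y = 13X^6:
If X → X(1 + 0.05)
Then Y → Y · (1 + 0.05)^6
     ≈ Y · 1.3401

Percentage change = ((1 + 0.05)^6 − 1) × 100% ≈ 34.0%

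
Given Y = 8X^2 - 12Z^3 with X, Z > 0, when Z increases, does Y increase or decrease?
Y decreases

Taking the partial derivative:
∂Y/∂Z = -36Z^2

∂Y/∂Z = -36Z^2 < 0 (assuming positive values)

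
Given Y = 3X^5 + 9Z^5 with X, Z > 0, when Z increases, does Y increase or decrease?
Y increases

Taking the partial derivative:
∂Y/∂Z = 45Z^4

∂Y/∂Z = 45Z^4 > 0 (assuming positive values)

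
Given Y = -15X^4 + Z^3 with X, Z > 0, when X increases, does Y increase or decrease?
Y decreases

Taking the partial derivative:
∂Y/∂X = -60X^3

∂Y/∂X = -60X^3 < 0 (assuming positive values)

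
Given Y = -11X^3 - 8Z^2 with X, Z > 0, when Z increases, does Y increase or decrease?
Y decreases

Taking the partial derivative:
∂Y/∂Z = -16Z

∂Y/∂Z = -16Z < 0 (assuming positive values)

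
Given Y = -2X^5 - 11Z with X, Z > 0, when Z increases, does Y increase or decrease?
Y decreases

Taking the partial derivative:
∂Y/∂Z = -11

∂Y/∂Z = -11 < 0 (assuming positive values)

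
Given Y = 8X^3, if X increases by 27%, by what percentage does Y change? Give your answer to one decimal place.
104.8%

For Y = 8X^3:
If X → X(1 + 0.27)
Then Y → Y · (1 + 0.27)^3
     ≈ Y · 2.0484

Percentage change = ((1 + 0.27)^3 − 1) × 100% ≈ 104.8%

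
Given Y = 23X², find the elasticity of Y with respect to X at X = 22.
Elasticity = 2

Elasticity = (dY/dX) · (X/Y)

dY/dX = 46·X
At X = 22: dY/dX = 1012, Y = 11132

Elasticity = 1012 · (22 / 11132) = 2

Interpretation: for a small percentage change in X, the percentage change in Y is approximately 2.00 times as large.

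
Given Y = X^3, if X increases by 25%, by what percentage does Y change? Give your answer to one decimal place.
95.3%

For Y = X^3:
If X → X(1 + 0.25)
Then Y → Y · (1 + 0.25)^3
     ≈ Y · 1.9531

Percentage change = ((1 + 0.25)^3 − 1) × 100% ≈ 95.3%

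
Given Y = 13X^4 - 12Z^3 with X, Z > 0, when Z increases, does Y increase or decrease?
Y decreases

Taking the partial derivative:
∂Y/∂Z = -36Z^2

∂Y/∂Z = -36Z^2 < 0 (assuming positive values)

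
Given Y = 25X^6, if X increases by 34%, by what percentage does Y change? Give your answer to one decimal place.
478.9%

For Y = 25X^6:
If X → X(1 + 0.34)
Then Y → Y · (1 + 0.34)^6
     ≈ Y · 5.7893

Percentage change = ((1 + 0.34)^6 − 1) × 100% ≈ 478.9%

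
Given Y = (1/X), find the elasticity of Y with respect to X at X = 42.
Elasticity = -1

Elasticity = (dY/dX) · (X/Y)

dY/dX = -1/X²
At X = 42: dY/dX = -1/1764, Y = 1/42

Elasticity = (-1/1764) · (42 / (1/42)) = -1

Interpretation: for a small percentage change in X, the percentage change in Y is approximately -1.00 times as large.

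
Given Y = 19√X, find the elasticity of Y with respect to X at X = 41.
Elasticity = 1/2

Elasticity = (dY/dX) · (X/Y)

dY/dX = 19/(2·√X)
At X = 41: dY/dX = 19·√41/82, Y = 19·√41

Elasticity = (19·√41/82) · (41 / (19·√41)) = 1/2

Interpretation: for a small percentage change in X, the percentage change in Y is approximately 0.50 times as large.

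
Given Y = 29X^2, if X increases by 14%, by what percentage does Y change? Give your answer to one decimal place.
30.0%

For Y = 29X^2:
If X → X(1 + 0.14)
Then Y → Y · (1 + 0.14)^2
     = Y · 1.2996

Percentage change = ((1 + 0.14)^2 − 1) × 100% ≈ 30.0%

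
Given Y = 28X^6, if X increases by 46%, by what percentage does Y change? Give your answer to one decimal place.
868.5%

For Y = 28X^6:
If X → X(1 + 0.46)
Then Y → Y · (1 + 0.46)^6
     ≈ Y · 9.6854

Percentage change = ((1 + 0.46)^6 − 1) × 100% ≈ 868.5%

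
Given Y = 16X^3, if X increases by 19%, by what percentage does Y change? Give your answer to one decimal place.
68.5%

For Y = 16X^3:
If X → X(1 + 0.19)
Then Y → Y · (1 + 0.19)^3
     ≈ Y · 1.6852

Percentage change = ((1 + 0.19)^3 − 1) × 100% ≈ 68.5%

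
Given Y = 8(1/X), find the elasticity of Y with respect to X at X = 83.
Elasticity = -1

Elasticity = (dY/dX) · (X/Y)

dY/dX = -8/X²
At X = 83: dY/dX = -8/6889, Y = 8/83

Elasticity = (-8/6889) · (83 / (8/83)) = -1

Interpretation: for a small percentage change in X, the percentage change in Y is approximately -1.00 times as large.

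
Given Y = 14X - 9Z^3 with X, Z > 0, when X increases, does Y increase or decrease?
Y increases

Taking the partial derivative:
∂Y/∂X = 14

∂Y/∂X = 14 > 0 (assuming positive values)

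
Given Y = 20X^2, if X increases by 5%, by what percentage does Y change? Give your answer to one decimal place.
10.3%

For Y = 20X^2:
If X → X(1 + 0.05)
Then Y → Y · (1 + 0.05)^2
     = Y · 1.1025

Percentage change = ((1 + 0.05)^2 − 1) × 100% ≈ 10.3%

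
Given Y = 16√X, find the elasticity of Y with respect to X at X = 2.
Elasticity = 1/2

Elasticity = (dY/dX) · (X/Y)

dY/dX = 8/√X
At X = 2: dY/dX = 4·√2, Y = 16·√2

Elasticity = (4·√2) · (2 / (16·√2)) = 1/2

Interpretation: for a small percentage change in X, the percentage change in Y is approximately 0.50 times as large.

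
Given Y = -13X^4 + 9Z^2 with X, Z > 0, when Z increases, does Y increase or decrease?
Y increases

Taking the partial derivative:
∂Y/∂Z = 18Z

∂Y/∂Z = 18Z > 0 (assuming positive values)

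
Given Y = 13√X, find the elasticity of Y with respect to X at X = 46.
Elasticity = 1/2

Elasticity = (dY/dX) · (X/Y)

dY/dX = 13/(2·√X)
At X = 46: dY/dX = 13·√46/92, Y = 13·√46

Elasticity = (13·√46/92) · (46 / (13·√46)) = 1/2

Interpretation: for a small percentage change in X, the percentage change in Y is approximately 0.50 times as large.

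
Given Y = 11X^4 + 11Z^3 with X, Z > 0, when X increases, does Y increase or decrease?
Y increases

Taking the partial derivative:
∂Y/∂X = 44X^3

∂Y/∂X = 44X^3 > 0 (assuming positive values)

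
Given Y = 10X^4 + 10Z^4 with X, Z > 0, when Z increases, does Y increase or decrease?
Y increases

Taking the partial derivative:
∂Y/∂Z = 40Z^3

∂Y/∂Z = 40Z^3 > 0 (assuming positive values)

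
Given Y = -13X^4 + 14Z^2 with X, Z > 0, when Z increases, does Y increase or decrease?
Y increases

Taking the partial derivative:
∂Y/∂Z = 28Z

∂Y/∂Z = 28Z > 0 (assuming positive values)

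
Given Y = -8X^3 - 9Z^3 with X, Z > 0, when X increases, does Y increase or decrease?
Y decreases

Taking the partial derivative:
∂Y/∂X = -24X^2

∂Y/∂X = -24X^2 < 0 (assuming positive values)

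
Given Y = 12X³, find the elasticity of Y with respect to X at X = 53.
Elasticity = 3

Elasticity = (dY/dX) · (X/Y)

dY/dX = 36·X²
At X = 53: dY/dX = 101124, Y = 1786524

Elasticity = 101124 · (53 / 1786524) = 3

Interpretation: for a small percentage change in X, the percentage change in Y is approximately 3.00 times as large.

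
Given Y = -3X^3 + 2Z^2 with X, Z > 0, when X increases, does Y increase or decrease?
Y decreases

Taking the partial derivative:
∂Y/∂X = -9X^2

∂Y/∂X = -9X^2 < 0 (assuming positive values)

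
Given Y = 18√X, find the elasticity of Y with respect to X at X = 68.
Elasticity = 1/2

Elasticity = (dY/dX) · (X/Y)

dY/dX = 9/√X
At X = 68: dY/dX = 9·√17/34, Y = 36·√17

Elasticity = (9·√17/34) · (68 / (36·√17)) = 1/2

Interpretation: for a small percentage change in X, the percentage change in Y is approximately 0.50 times as large.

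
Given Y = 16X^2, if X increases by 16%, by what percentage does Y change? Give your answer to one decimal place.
34.6%

For Y = 16X^2:
If X → X(1 + 0.16)
Then Y → Y · (1 + 0.16)^2
     = Y · 1.3456

Percentage change = ((1 + 0.16)^2 − 1) × 100% ≈ 34.6%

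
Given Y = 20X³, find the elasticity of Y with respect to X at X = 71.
Elasticity = 3

Elasticity = (dY/dX) · (X/Y)

dY/dX = 60·X²
At X = 71: dY/dX = 302460, Y = 7158220

Elasticity = 302460 · (71 / 7158220) = 3

Interpretation: for a small percentage change in X, the percentage change in Y is approximately 3.00 times as large.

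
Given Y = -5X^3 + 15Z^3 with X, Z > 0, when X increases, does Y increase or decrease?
Y decreases

Taking the partial derivative:
∂Y/∂X = -15X^2

∂Y/∂X = -15X^2 < 0 (assuming positive values)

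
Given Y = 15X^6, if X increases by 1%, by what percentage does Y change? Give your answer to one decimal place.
6.2%

For Y = 15X^6:
If X → X(1 + 0.01)
Then Y → Y · (1 + 0.01)^6
     ≈ Y · 1.0615

Percentage change = ((1 + 0.01)^6 − 1) × 100% ≈ 6.2%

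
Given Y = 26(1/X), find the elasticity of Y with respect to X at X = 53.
Elasticity = -1

Elasticity = (dY/dX) · (X/Y)

dY/dX = -26/X²
At X = 53: dY/dX = -26/2809, Y = 26/53

Elasticity = (-26/2809) · (53 / (26/53)) = -1

Interpretation: for a small percentage change in X, the percentage change in Y is approximately -1.00 times as large.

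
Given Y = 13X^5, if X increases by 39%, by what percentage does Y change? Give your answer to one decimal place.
418.9%

For Y = 13X^5:
If X → X(1 + 0.39)
Then Y → Y · (1 + 0.39)^5
     ≈ Y · 5.1889

Percentage change = ((1 + 0.39)^5 − 1) × 100% ≈ 418.9%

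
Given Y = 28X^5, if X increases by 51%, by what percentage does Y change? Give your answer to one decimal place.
685.0%

For Y = 28X^5:
If X → X(1 + 0.51)
Then Y → Y · (1 + 0.51)^5
     ≈ Y · 7.8503

Percentage change = ((1 + 0.51)^5 − 1) × 100% ≈ 685.0%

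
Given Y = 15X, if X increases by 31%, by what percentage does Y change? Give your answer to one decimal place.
31.0%

For Y = 15X:
If X → X(1 + 0.31)
Then Y → Y · (1 + 0.31)^1
     = Y · 1.3100

Percentage change = ((1 + 0.31)^1 − 1) × 100% = 31.0%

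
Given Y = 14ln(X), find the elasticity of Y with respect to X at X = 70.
Elasticity = 1/ln(70) ≈ 0.2354

Elasticity = (dY/dX) · (X/Y)

dY/dX = 14/X
At X = 70: dY/dX = 1/5, Y = 14·ln(70)

Elasticity = (1/5) · (70 / (14·ln(70))) = 1/ln(70) ≈ 0.2354

Interpretation: for a small percentage change in X, the percentage change in Y is approximately 0.24 times as large.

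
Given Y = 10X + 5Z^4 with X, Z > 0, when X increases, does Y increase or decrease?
Y increases

Taking the partial derivative:
∂Y/∂X = 10

∂Y/∂X = 10 > 0 (assuming positive values)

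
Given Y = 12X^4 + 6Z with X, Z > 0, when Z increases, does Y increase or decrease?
Y increases

Taking the partial derivative:
∂Y/∂Z = 6

∂Y/∂Z = 6 > 0 (assuming positive values)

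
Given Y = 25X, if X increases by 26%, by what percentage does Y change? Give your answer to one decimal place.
26.0%

For Y = 25X:
If X → X(1 + 0.26)
Then Y → Y · (1 + 0.26)^1
     = Y · 1.2600

Percentage change = ((1 + 0.26)^1 − 1) × 100% = 26.0%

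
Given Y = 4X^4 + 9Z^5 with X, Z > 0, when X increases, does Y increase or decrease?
Y increases

Taking the partial derivative:
∂Y/∂X = 16X^3

∂Y/∂X = 16X^3 > 0 (assuming positive values)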